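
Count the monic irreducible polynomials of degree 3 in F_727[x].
There are 128079952 monic irreducible polynomials of degree 3 over F_727

Each element of F_{727^3} that lies in no proper subfield is a root of exactly one monic irreducible of degree 3 over F_727, and each such polynomial has 3 distinct roots in F_{727^3}. By Möbius inversion the count is N_727(3) = (1/3) Σ_{d|3} μ(3/d) · 727^d = (1/3)(μ(3)·727^1 + μ(1)·727^3) = 384239856/3 = 128079952.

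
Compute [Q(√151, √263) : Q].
[Q(√151, √263) : Q] = 4

[Q(√151):Q] = 2 (min poly x^2 - 151, irreducible since 151 is squarefree > 1). For the top step, suppose √263 ∈ Q(√151), say √263 = c + d√151 with c, d ∈ Q. Squaring: 263 = c^2 + 151d^2 + 2cd√151. Since √151 ∉ Q this forces 2cd = 0. If d = 0 then √263 = c ∈ Q, contradicting 263 squarefree > 1. If c = 0 then 263 = 151d^2, so 151·263 = (151d)^2 is a perfect square in Q — but 151·263 = 39713 is not a perfect square (since 151 and 263 are distinct squarefree integers). Contradiction. Hence √263 ∉ Q(√151), so x^2 - 263 stays irreducible over Q(√151) and [Q(√151, √263) : Q(√151)] = 2. By the tower law, [Q(√151, √263) : Q] = 2 · 2 = 4.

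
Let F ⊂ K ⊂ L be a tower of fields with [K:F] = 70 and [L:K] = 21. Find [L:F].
[L:F] = 1470

The tower law says that for any tower of field extensions F ⊂ K ⊂ L with finite degrees, [L:F] = [L:K] · [K:F]. Here this gives [L:F] = 21 · 70 = 1470.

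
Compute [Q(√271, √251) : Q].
[Q(√271, √251) : Q] = 4

[Q(√271):Q] = 2 (min poly x^2 - 271, irreducible since 271 is squarefree > 1). For the top step, suppose √251 ∈ Q(√271), say √251 = c + d√271 with c, d ∈ Q. Squaring: 251 = c^2 + 271d^2 + 2cd√271. Since √271 ∉ Q this forces 2cd = 0. If d = 0 then √251 = c ∈ Q, contradicting 251 squarefree > 1. If c = 0 then 251 = 271d^2, so 271·251 = (271d)^2 is a perfect square in Q — but 271·251 = 68021 is not a perfect square (since 271 and 251 are distinct squarefree integers). Contradiction. Hence √251 ∉ Q(√271), so x^2 - 251 stays irreducible over Q(√271) and [Q(√271, √251) : Q(√271)] = 2. By the tower law, [Q(√271, √251) : Q] = 2 · 2 = 4.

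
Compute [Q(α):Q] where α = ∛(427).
[Q(α):Q] = 3

The minimal polynomial of α is x^3 - 427, irreducible over Q since 427 is not a perfect cube (so x^3 - 427 has no rational root). Hence [Q(α):Q] = deg(m_α) = 3.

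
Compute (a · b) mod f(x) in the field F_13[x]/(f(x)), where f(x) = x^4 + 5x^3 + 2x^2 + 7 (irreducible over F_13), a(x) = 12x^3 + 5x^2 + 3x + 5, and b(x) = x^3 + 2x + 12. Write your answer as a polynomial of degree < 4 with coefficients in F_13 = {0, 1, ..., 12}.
a · b ≡ 10x^3 + 11x^2 + 2x + 12 (mod f(x))

Multiply in F_13[x]: a(x)·b(x) = (12x^3 + 5x^2 + 3x + 5)·(x^3 + 2x + 12) = 12x^6 + 5x^5 + x^4 + 3x^3 + x^2 + 7x + 8. This has degree ≥ 4, so divide by f(x) over F_13: 12x^6 + 5x^5 + x^4 + 3x^3 + x^2 + 7x + 8 = (12x^2 + 10x + 5)·(x^4 + 5x^3 + 2x^2 + 7) + (10x^3 + 11x^2 + 2x + 12). Hence a·b ≡ 10x^3 + 11x^2 + 2x + 12 (mod f). (F_13[x]/(f) is a field with 13^4 = 28561 elements since f is irreducible of degree 4.)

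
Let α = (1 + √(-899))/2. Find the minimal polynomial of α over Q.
m_α(x) = x^2 - x + 225

From 2α - 1 = √(-899), squaring gives (2α - 1)^2 = -899, i.e. 4α^2 - 4α + 1 = -899, so α^2 - α + (1 + 899)/4 = 0. Since -899 ≡ 1 (mod 4), (1 + 899)/4 = 225 ∈ Z. The polynomial x^2 - x + 225 has discriminant 1 - 4·(225) = -899, which is not a perfect square in Q (d = -899 is squarefree and ≠ 1), so x^2 - x + 225 is irreducible over Q. It is the minimal polynomial of α.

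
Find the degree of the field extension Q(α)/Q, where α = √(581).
[Q(α):Q] = 2

[Q(α):Q] equals the degree of the minimal polynomial of α. Here α^2 = 581 and x^2 - 581 is irreducible (d = 581 is squarefree, ≠ 1, hence not a square), so deg(m_α) = 2. Thus [Q(α):Q] = 2.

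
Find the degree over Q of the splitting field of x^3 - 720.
[K : Q] = 6

The roots of x^3 - 720 are ∛720, ω∛720, ω^2∛720 where ω = e^(2πi/3) is a primitive cube root of unity, so K = Q(∛720, ω). Now [Q(∛720):Q] = 3 (since 720 is not a perfect cube, x^3 - 720 is irreducible) and [Q(ω):Q] = 2. Both 2 and 3 divide [K:Q], and [K:Q] ≤ 3·2 = 6, so [K:Q] = 6. (Equivalently: Q(∛720) ⊂ R but ω ∉ R, so [K : Q(∛720)] = 2.)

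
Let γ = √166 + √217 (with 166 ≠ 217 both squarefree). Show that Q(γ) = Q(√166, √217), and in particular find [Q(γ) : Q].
[Q(γ) : Q] = 4 (equivalently, Q(γ) = Q(√166, √217))

Obviously Q(γ) ⊆ Q(√166, √217), and [Q(√166, √217):Q] = 4 (since 166, 217 are distinct squarefree integers > 1 with 36022 not a perfect square). To show equality we compute the minimal polynomial of γ. From γ = √166 + √217: γ^2 = 166 + 2√(36022) + 217 = 383 + 2√(36022), so γ^2 - 383 = 2√(36022); squaring, (γ^2 - 383)^2 = 4·36022, i.e. γ^4 - 766γ^2 + 146689 - 144088 = 0, i.e. γ^4 - 766γ^2 + 2601 = 0. So γ is a root of x^4 - 766x^2 + 2601. This polynomial is irreducible over Q: it has no rational root (each ±√166 ± √217 is irrational), and any factorization into two quadratics over Q would force √(36022) ∈ Q (pairing opposite roots) or √166, √217 ∈ Q (other pairings), all impossible. Hence [Q(γ):Q] = 4 = [Q(√166, √217):Q], so Q(γ) = Q(√166, √217).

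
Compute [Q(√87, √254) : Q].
[Q(√87, √254) : Q] = 4

[Q(√87):Q] = 2 (min poly x^2 - 87, irreducible since 87 is squarefree > 1). For the top step, suppose √254 ∈ Q(√87), say √254 = c + d√87 with c, d ∈ Q. Squaring: 254 = c^2 + 87d^2 + 2cd√87. Since √87 ∉ Q this forces 2cd = 0. If d = 0 then √254 = c ∈ Q, contradicting 254 squarefree > 1. If c = 0 then 254 = 87d^2, so 87·254 = (87d)^2 is a perfect square in Q — but 87·254 = 22098 is not a perfect square (since 87 and 254 are distinct squarefree integers). Contradiction. Hence √254 ∉ Q(√87), so x^2 - 254 stays irreducible over Q(√87) and [Q(√87, √254) : Q(√87)] = 2. By the tower law, [Q(√87, √254) : Q] = 2 · 2 = 4.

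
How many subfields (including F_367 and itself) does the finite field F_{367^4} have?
F_{367^4} has 3 subfields

The subfields of F_{p^n} are exactly the fields F_{p^d} for d | n (each is the fixed field of the unique index-d subgroup of Gal(F_{p^n}/F_p) ≅ Z/nZ). The divisors of n = 4 are {1, 2, 4}, giving 3 subfields: F_{367^1}, F_{367^2}, F_{367^4}.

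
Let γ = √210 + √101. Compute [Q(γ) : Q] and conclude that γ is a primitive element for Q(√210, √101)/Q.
[Q(γ) : Q] = 4 (equivalently, Q(γ) = Q(√210, √101))

Obviously Q(γ) ⊆ Q(√210, √101), and [Q(√210, √101):Q] = 4 (since 210, 101 are distinct squarefree integers > 1 with 21210 not a perfect square). To show equality we compute the minimal polynomial of γ. From γ = √210 + √101: γ^2 = 210 + 2√(21210) + 101 = 311 + 2√(21210), so γ^2 - 311 = 2√(21210); squaring, (γ^2 - 311)^2 = 4·21210, i.e. γ^4 - 622γ^2 + 96721 - 84840 = 0, i.e. γ^4 - 622γ^2 + 11881 = 0. So γ is a root of x^4 - 622x^2 + 11881. This polynomial is irreducible over Q: it has no rational root (each ±√210 ± √101 is irrational), and any factorization into two quadratics over Q would force √(21210) ∈ Q (pairing opposite roots) or √210, √101 ∈ Q (other pairings), all impossible. Hence [Q(γ):Q] = 4 = [Q(√210, √101):Q], so Q(γ) = Q(√210, √101).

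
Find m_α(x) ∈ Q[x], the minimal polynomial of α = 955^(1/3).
m_α(x) = x^3 - 955

α satisfies α^3 = 955, so x^3 - 955 annihilates α. By the rational root test, a rational root p/q (in lowest terms) of x^3 - 955 would satisfy p^3 = 955 q^3, forcing q = 1 and p^3 = 955; but 955 is not a perfect cube, contradiction. A monic cubic over Q with no rational root is irreducible (any nontrivial factorization would include a linear factor). Hence x^3 - 955 is the minimal polynomial of α, and in particular [Q(α):Q] = 3.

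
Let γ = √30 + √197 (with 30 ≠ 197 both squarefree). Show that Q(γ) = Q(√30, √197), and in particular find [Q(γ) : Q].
[Q(γ) : Q] = 4 (equivalently, Q(γ) = Q(√30, √197))

Obviously Q(γ) ⊆ Q(√30, √197), and [Q(√30, √197):Q] = 4 (since 30, 197 are distinct squarefree integers > 1 with 5910 not a perfect square). To show equality we compute the minimal polynomial of γ. From γ = √30 + √197: γ^2 = 30 + 2√(5910) + 197 = 227 + 2√(5910), so γ^2 - 227 = 2√(5910); squaring, (γ^2 - 227)^2 = 4·5910, i.e. γ^4 - 454γ^2 + 51529 - 23640 = 0, i.e. γ^4 - 454γ^2 + 27889 = 0. So γ is a root of x^4 - 454x^2 + 27889. This polynomial is irreducible over Q: it has no rational root (each ±√30 ± √197 is irrational), and any factorization into two quadratics over Q would force √(5910) ∈ Q (pairing opposite roots) or √30, √197 ∈ Q (other pairings), all impossible. Hence [Q(γ):Q] = 4 = [Q(√30, √197):Q], so Q(γ) = Q(√30, √197).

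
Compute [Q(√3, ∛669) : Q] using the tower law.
[Q(√3, ∛669) : Q] = 6

Let L = Q(√3, ∛669). Since Q(√3) ⊂ L and [Q(√3):Q] = 2, the tower law gives 2 | [L:Q]. Likewise Q(∛669) ⊂ L with [Q(∛669):Q] = 3 (because 669 is not a perfect cube), so 3 | [L:Q]. As gcd(2,3) = 1, [L:Q] is divisible by 6. Conversely L is generated over Q by √3 and ∛669, so [L:Q] ≤ 2·3 = 6. Therefore [Q(√3, ∛669) : Q] = 6.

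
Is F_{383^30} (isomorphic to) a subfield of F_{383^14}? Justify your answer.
No: F_{383^30} is not a subfield of F_{383^14}

F_{p^m} embeds in F_{p^n} iff m | n. Here 30 ∤ 14 (since 14 = 0·30 + 14 with remainder 14 ≠ 0), so F_{383^30} is not a subfield of F_{383^14}. Equivalently: if it were, the tower law would give 30 = [F_{383^30}:F_383] dividing [F_{383^14}:F_383] = 14, contradiction.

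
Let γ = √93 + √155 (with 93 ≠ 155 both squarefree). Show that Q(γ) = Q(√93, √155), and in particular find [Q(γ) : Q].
[Q(γ) : Q] = 4 (equivalently, Q(γ) = Q(√93, √155))

Obviously Q(γ) ⊆ Q(√93, √155), and [Q(√93, √155):Q] = 4 (since 93, 155 are distinct squarefree integers > 1 with 14415 not a perfect square). To show equality we compute the minimal polynomial of γ. From γ = √93 + √155: γ^2 = 93 + 2√(14415) + 155 = 248 + 2√(14415), so γ^2 - 248 = 2√(14415); squaring, (γ^2 - 248)^2 = 4·14415, i.e. γ^4 - 496γ^2 + 61504 - 57660 = 0, i.e. γ^4 - 496γ^2 + 3844 = 0. So γ is a root of x^4 - 496x^2 + 3844. This polynomial is irreducible over Q: it has no rational root (each ±√93 ± √155 is irrational), and any factorization into two quadratics over Q would force √(14415) ∈ Q (pairing opposite roots) or √93, √155 ∈ Q (other pairings), all impossible. Hence [Q(γ):Q] = 4 = [Q(√93, √155):Q], so Q(γ) = Q(√93, √155).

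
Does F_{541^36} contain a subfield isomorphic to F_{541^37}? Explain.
No: F_{541^37} is not a subfield of F_{541^36}

F_{p^m} embeds in F_{p^n} iff m | n. Here 37 ∤ 36 (since 36 = 0·37 + 36 with remainder 36 ≠ 0), so F_{541^37} is not a subfield of F_{541^36}. Equivalently: if it were, the tower law would give 37 = [F_{541^37}:F_541] dividing [F_{541^36}:F_541] = 36, contradiction.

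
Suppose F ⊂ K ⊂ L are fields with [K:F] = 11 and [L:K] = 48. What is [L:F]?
[L:F] = 528

The tower law says that for any tower of field extensions F ⊂ K ⊂ L with finite degrees, [L:F] = [L:K] · [K:F]. Here this gives [L:F] = 48 · 11 = 528.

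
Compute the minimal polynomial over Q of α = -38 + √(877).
m_α(x) = x^2 + 76x + 567

From α + 38 = √(877), squaring gives (α + 38)^2 = 877, i.e. α^2 + 76α + 1444 = 877, so α^2 + 76α + 567 = 0. The discriminant of x^2 + 76x + 567 is (76)^2 - 4·(567) = 5776 - 2268 = 3508, and 4·(877) is not a perfect square in Q since 877 is squarefree and ≠ 1. Hence x^2 + 76x + 567 is irreducible over Q and is the minimal polynomial of α.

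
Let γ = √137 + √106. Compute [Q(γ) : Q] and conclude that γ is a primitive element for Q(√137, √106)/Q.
[Q(γ) : Q] = 4 (equivalently, Q(γ) = Q(√137, √106))

Obviously Q(γ) ⊆ Q(√137, √106), and [Q(√137, √106):Q] = 4 (since 137, 106 are distinct squarefree integers > 1 with 14522 not a perfect square). To show equality we compute the minimal polynomial of γ. From γ = √137 + √106: γ^2 = 137 + 2√(14522) + 106 = 243 + 2√(14522), so γ^2 - 243 = 2√(14522); squaring, (γ^2 - 243)^2 = 4·14522, i.e. γ^4 - 486γ^2 + 59049 - 58088 = 0, i.e. γ^4 - 486γ^2 + 961 = 0. So γ is a root of x^4 - 486x^2 + 961. This polynomial is irreducible over Q: it has no rational root (each ±√137 ± √106 is irrational), and any factorization into two quadratics over Q would force √(14522) ∈ Q (pairing opposite roots) or √137, √106 ∈ Q (other pairings), all impossible. Hence [Q(γ):Q] = 4 = [Q(√137, √106):Q], so Q(γ) = Q(√137, √106).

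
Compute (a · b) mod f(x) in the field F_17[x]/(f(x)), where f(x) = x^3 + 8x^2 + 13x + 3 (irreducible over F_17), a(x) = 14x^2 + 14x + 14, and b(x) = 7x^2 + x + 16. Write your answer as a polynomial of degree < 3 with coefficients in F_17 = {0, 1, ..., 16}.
a · b ≡ x^2 + 10x + 13 (mod f(x))

Multiply in F_17[x]: a(x)·b(x) = (14x^2 + 14x + 14)·(7x^2 + x + 16) = 13x^4 + 10x^3 + 13x^2 + 3. This has degree ≥ 3, so divide by f(x) over F_17: 13x^4 + 10x^3 + 13x^2 + 3 = (13x + 8)·(x^3 + 8x^2 + 13x + 3) + (x^2 + 10x + 13). Hence a·b ≡ x^2 + 10x + 13 (mod f). (F_17[x]/(f) is a field with 17^3 = 4913 elements since f is irreducible of degree 3.)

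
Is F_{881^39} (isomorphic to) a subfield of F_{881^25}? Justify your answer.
No: F_{881^39} is not a subfield of F_{881^25}

F_{p^m} embeds in F_{p^n} iff m | n. Here 39 ∤ 25 (since 25 = 0·39 + 25 with remainder 25 ≠ 0), so F_{881^39} is not a subfield of F_{881^25}. Equivalently: if it were, the tower law would give 39 = [F_{881^39}:F_881] dividing [F_{881^25}:F_881] = 25, contradiction.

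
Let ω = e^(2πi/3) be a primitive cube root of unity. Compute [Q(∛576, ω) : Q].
[Q(∛576, ω) : Q] = 6

[Q(∛576):Q] = 3 (min poly x^3 - 576, irreducible since 576 is not a perfect cube). [Q(ω):Q] = 2 (min poly x^2 + x + 1). Since Q(∛576) ⊂ R and ω ∉ R, we have ω ∉ Q(∛576), so x^2 + x + 1 remains irreducible over Q(∛576) and [Q(∛576, ω) : Q(∛576)] = 2. By the tower law, [Q(∛576, ω) : Q] = 3 · 2 = 6. (In fact Q(∛576, ω) is the splitting field of x^3 - 576 over Q.)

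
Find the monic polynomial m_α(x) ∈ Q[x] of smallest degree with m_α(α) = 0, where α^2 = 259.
m_α(x) = x^2 - 259

α satisfies α^2 - 259 = 0, so x^2 - 259 annihilates α. Since d = 259 is squarefree and ≠ 1, it is not a perfect square in Q, so x^2 - 259 has no rational root and is therefore irreducible over Q (a degree-2 polynomial over a field is irreducible iff it has no root). Hence m_α(x) = x^2 - 259.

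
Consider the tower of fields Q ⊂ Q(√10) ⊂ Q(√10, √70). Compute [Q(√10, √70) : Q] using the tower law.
[Q(√10, √70) : Q] = 4

[Q(√10):Q] = 2 (min poly x^2 - 10, irreducible since 10 is squarefree > 1). For the top step, suppose √70 ∈ Q(√10), say √70 = c + d√10 with c, d ∈ Q. Squaring: 70 = c^2 + 10d^2 + 2cd√10. Since √10 ∉ Q this forces 2cd = 0. If d = 0 then √70 = c ∈ Q, contradicting 70 squarefree > 1. If c = 0 then 70 = 10d^2, so 10·70 = (10d)^2 is a perfect square in Q — but 10·70 = 700 is not a perfect square (since 10 and 70 are distinct squarefree integers). Contradiction. Hence √70 ∉ Q(√10), so x^2 - 70 stays irreducible over Q(√10) and [Q(√10, √70) : Q(√10)] = 2. By the tower law, [Q(√10, √70) : Q] = 2 · 2 = 4.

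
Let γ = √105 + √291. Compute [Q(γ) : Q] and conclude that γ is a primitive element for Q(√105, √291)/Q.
[Q(γ) : Q] = 4 (equivalently, Q(γ) = Q(√105, √291))

Obviously Q(γ) ⊆ Q(√105, √291), and [Q(√105, √291):Q] = 4 (since 105, 291 are distinct squarefree integers > 1 with 30555 not a perfect square). To show equality we compute the minimal polynomial of γ. From γ = √105 + √291: γ^2 = 105 + 2√(30555) + 291 = 396 + 2√(30555), so γ^2 - 396 = 2√(30555); squaring, (γ^2 - 396)^2 = 4·30555, i.e. γ^4 - 792γ^2 + 156816 - 122220 = 0, i.e. γ^4 - 792γ^2 + 34596 = 0. So γ is a root of x^4 - 792x^2 + 34596. This polynomial is irreducible over Q: it has no rational root (each ±√105 ± √291 is irrational), and any factorization into two quadratics over Q would force √(30555) ∈ Q (pairing opposite roots) or √105, √291 ∈ Q (other pairings), all impossible. Hence [Q(γ):Q] = 4 = [Q(√105, √291):Q], so Q(γ) = Q(√105, √291).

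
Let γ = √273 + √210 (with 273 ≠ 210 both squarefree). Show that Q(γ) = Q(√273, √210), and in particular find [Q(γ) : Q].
[Q(γ) : Q] = 4 (equivalently, Q(γ) = Q(√273, √210))

Obviously Q(γ) ⊆ Q(√273, √210), and [Q(√273, √210):Q] = 4 (since 273, 210 are distinct squarefree integers > 1 with 57330 not a perfect square). To show equality we compute the minimal polynomial of γ. From γ = √273 + √210: γ^2 = 273 + 2√(57330) + 210 = 483 + 2√(57330), so γ^2 - 483 = 2√(57330); squaring, (γ^2 - 483)^2 = 4·57330, i.e. γ^4 - 966γ^2 + 233289 - 229320 = 0, i.e. γ^4 - 966γ^2 + 3969 = 0. So γ is a root of x^4 - 966x^2 + 3969. This polynomial is irreducible over Q: it has no rational root (each ±√273 ± √210 is irrational), and any factorization into two quadratics over Q would force √(57330) ∈ Q (pairing opposite roots) or √273, √210 ∈ Q (other pairings), all impossible. Hence [Q(γ):Q] = 4 = [Q(√273, √210):Q], so Q(γ) = Q(√273, √210).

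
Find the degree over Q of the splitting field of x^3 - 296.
[K : Q] = 6

The roots of x^3 - 296 are ∛296, ω∛296, ω^2∛296 where ω = e^(2πi/3) is a primitive cube root of unity, so K = Q(∛296, ω). Now [Q(∛296):Q] = 3 (since 296 is not a perfect cube, x^3 - 296 is irreducible) and [Q(ω):Q] = 2. Both 2 and 3 divide [K:Q], and [K:Q] ≤ 3·2 = 6, so [K:Q] = 6. (Equivalently: Q(∛296) ⊂ R but ω ∉ R, so [K : Q(∛296)] = 2.)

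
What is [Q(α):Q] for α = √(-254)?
[Q(α):Q] = 2

[Q(α):Q] equals the degree of the minimal polynomial of α. Here α^2 = -254 and x^2 + 254 is irreducible (d = -254 is squarefree, ≠ 1, hence not a square), so deg(m_α) = 2. Thus [Q(α):Q] = 2.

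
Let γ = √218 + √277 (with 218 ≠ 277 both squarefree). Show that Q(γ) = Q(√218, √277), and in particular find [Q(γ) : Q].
[Q(γ) : Q] = 4 (equivalently, Q(γ) = Q(√218, √277))

Obviously Q(γ) ⊆ Q(√218, √277), and [Q(√218, √277):Q] = 4 (since 218, 277 are distinct squarefree integers > 1 with 60386 not a perfect square). To show equality we compute the minimal polynomial of γ. From γ = √218 + √277: γ^2 = 218 + 2√(60386) + 277 = 495 + 2√(60386), so γ^2 - 495 = 2√(60386); squaring, (γ^2 - 495)^2 = 4·60386, i.e. γ^4 - 990γ^2 + 245025 - 241544 = 0, i.e. γ^4 - 990γ^2 + 3481 = 0. So γ is a root of x^4 - 990x^2 + 3481. This polynomial is irreducible over Q: it has no rational root (each ±√218 ± √277 is irrational), and any factorization into two quadratics over Q would force √(60386) ∈ Q (pairing opposite roots) or √218, √277 ∈ Q (other pairings), all impossible. Hence [Q(γ):Q] = 4 = [Q(√218, √277):Q], so Q(γ) = Q(√218, √277).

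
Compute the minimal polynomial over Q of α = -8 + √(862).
m_α(x) = x^2 + 16x - 798

From α + 8 = √(862), squaring gives (α + 8)^2 = 862, i.e. α^2 + 16α + 64 = 862, so α^2 + 16α - 798 = 0. The discriminant of x^2 + 16x - 798 is (16)^2 - 4·(-798) = 256 + 3192 = 3448, and 4·(862) is not a perfect square in Q since 862 is squarefree and ≠ 1. Hence x^2 + 16x - 798 is irreducible over Q and is the minimal polynomial of α.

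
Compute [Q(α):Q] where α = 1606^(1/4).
[Q(α):Q] = 4

α is a root of x^4 - 1606. By Eisenstein's criterion at the prime p = 2 (which divides the constant term 1606 but p^2 = 4 does not, since 1606 is squarefree), x^4 - 1606 is irreducible over Q. Hence [Q(α):Q] = 4.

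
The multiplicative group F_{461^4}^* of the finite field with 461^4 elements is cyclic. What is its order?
|F_{461^4}^*| = 45165175440

F_{461^4} has 461^4 = 45165175441 elements; its multiplicative group consists of all nonzero elements, so |F_{461^4}^*| = 45165175441 - 1 = 45165175440. (It is cyclic since any finite subgroup of the multiplicative group of a field is cyclic.)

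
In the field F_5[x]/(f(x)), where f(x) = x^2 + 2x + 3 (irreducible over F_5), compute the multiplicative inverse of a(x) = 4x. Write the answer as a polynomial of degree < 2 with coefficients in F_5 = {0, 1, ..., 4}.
a(x)^(-1) ≡ 2x + 4 (mod f(x))

Since f is irreducible over F_5, F_5[x]/(f) is a field and a(x) ≠ 0 has an inverse. Apply the extended Euclidean algorithm to f(x) and a(x) in F_5[x]: f(x) = (4x + 3)·a(x) + (3). The last nonzero remainder is the constant 3 = gcd(f, a) in F_5. Back-substituting through the division chain expresses 3 = s(x)·a(x) + t(x)·f(x) with s(x) ≡ x + 2 (mod f), so (x + 2)·a(x) ≡ 3 (mod f). Multiplying by 3^(-1) ≡ 2 in F_5 gives a(x)^(-1) ≡ 2·(x + 2) ≡ 2x + 4 (mod f). Check: (4x)·(2x + 4) = 3x^2 + x ≡ 1 (mod x^2 + 2x + 3).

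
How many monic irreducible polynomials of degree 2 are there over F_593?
There are 175528 monic irreducible polynomials of degree 2 over F_593

Each element of F_{593^2} that lies in no proper subfield is a root of exactly one monic irreducible of degree 2 over F_593, and each such polynomial has 2 distinct roots in F_{593^2}. By Möbius inversion the count is N_593(2) = (1/2) Σ_{d|2} μ(2/d) · 593^d = (1/2)(μ(2)·593^1 + μ(1)·593^2) = 351056/2 = 175528.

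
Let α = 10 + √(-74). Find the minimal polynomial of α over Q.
m_α(x) = x^2 - 20x + 174

From α - 10 = √(-74), squaring gives (α - 10)^2 = -74, i.e. α^2 - 20α + 100 = -74, so α^2 - 20α + 174 = 0. The discriminant of x^2 - 20x + 174 is (-20)^2 - 4·(174) = 400 - 696 = -296, and 4·(-74) is not a perfect square in Q since -74 is squarefree and ≠ 1. Hence x^2 - 20x + 174 is irreducible over Q and is the minimal polynomial of α.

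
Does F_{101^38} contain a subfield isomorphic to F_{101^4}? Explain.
No: F_{101^4} is not a subfield of F_{101^38}

F_{p^m} embeds in F_{p^n} iff m | n. Here 4 ∤ 38 (since 38 = 9·4 + 2 with remainder 2 ≠ 0), so F_{101^4} is not a subfield of F_{101^38}. Equivalently: if it were, the tower law would give 4 = [F_{101^4}:F_101] dividing [F_{101^38}:F_101] = 38, contradiction.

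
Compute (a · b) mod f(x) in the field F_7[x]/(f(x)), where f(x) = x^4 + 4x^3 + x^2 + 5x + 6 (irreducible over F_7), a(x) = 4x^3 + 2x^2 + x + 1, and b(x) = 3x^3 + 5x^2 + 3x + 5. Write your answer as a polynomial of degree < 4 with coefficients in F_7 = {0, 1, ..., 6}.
a · b ≡ 5x^3 + 4x^2 + 6x + 1 (mod f(x))

Multiply in F_7[x]: a(x)·b(x) = (4x^3 + 2x^2 + x + 1)·(3x^3 + 5x^2 + 3x + 5) = 5x^6 + 5x^5 + 4x^4 + 6x^3 + 4x^2 + x + 5. This has degree ≥ 4, so divide by f(x) over F_7: 5x^6 + 5x^5 + 4x^4 + 6x^3 + 4x^2 + x + 5 = (5x^2 + 6x + 3)·(x^4 + 4x^3 + x^2 + 5x + 6) + (5x^3 + 4x^2 + 6x + 1). Hence a·b ≡ 5x^3 + 4x^2 + 6x + 1 (mod f). (F_7[x]/(f) is a field with 7^4 = 2401 elements since f is irreducible of degree 4.)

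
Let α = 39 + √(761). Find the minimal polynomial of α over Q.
m_α(x) = x^2 - 78x + 760

From α - 39 = √(761), squaring gives (α - 39)^2 = 761, i.e. α^2 - 78α + 1521 = 761, so α^2 - 78α + 760 = 0. The discriminant of x^2 - 78x + 760 is (-78)^2 - 4·(760) = 6084 - 3040 = 3044, and 4·(761) is not a perfect square in Q since 761 is squarefree and ≠ 1. Hence x^2 - 78x + 760 is irreducible over Q and is the minimal polynomial of α.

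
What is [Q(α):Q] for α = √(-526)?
[Q(α):Q] = 2

[Q(α):Q] equals the degree of the minimal polynomial of α. Here α^2 = -526 and x^2 + 526 is irreducible (d = -526 is squarefree, ≠ 1, hence not a square), so deg(m_α) = 2. Thus [Q(α):Q] = 2.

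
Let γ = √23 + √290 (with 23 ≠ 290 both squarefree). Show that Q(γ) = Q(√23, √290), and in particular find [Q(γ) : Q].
[Q(γ) : Q] = 4 (equivalently, Q(γ) = Q(√23, √290))

Obviously Q(γ) ⊆ Q(√23, √290), and [Q(√23, √290):Q] = 4 (since 23, 290 are distinct squarefree integers > 1 with 6670 not a perfect square). To show equality we compute the minimal polynomial of γ. From γ = √23 + √290: γ^2 = 23 + 2√(6670) + 290 = 313 + 2√(6670), so γ^2 - 313 = 2√(6670); squaring, (γ^2 - 313)^2 = 4·6670, i.e. γ^4 - 626γ^2 + 97969 - 26680 = 0, i.e. γ^4 - 626γ^2 + 71289 = 0. So γ is a root of x^4 - 626x^2 + 71289. This polynomial is irreducible over Q: it has no rational root (each ±√23 ± √290 is irrational), and any factorization into two quadratics over Q would force √(6670) ∈ Q (pairing opposite roots) or √23, √290 ∈ Q (other pairings), all impossible. Hence [Q(γ):Q] = 4 = [Q(√23, √290):Q], so Q(γ) = Q(√23, √290).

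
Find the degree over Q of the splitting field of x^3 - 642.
[K : Q] = 6

The roots of x^3 - 642 are ∛642, ω∛642, ω^2∛642 where ω = e^(2πi/3) is a primitive cube root of unity, so K = Q(∛642, ω). Now [Q(∛642):Q] = 3 (since 642 is not a perfect cube, x^3 - 642 is irreducible) and [Q(ω):Q] = 2. Both 2 and 3 divide [K:Q], and [K:Q] ≤ 3·2 = 6, so [K:Q] = 6. (Equivalently: Q(∛642) ⊂ R but ω ∉ R, so [K : Q(∛642)] = 2.)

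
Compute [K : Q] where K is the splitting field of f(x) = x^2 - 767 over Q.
[K : Q] = 2

f(x) = x^2 - 767 factors as (x - √767)(x + √767). The splitting field is K = Q(√767). Since 767 is squarefree and > 1, it is not a perfect square, so x^2 - 767 is irreducible over Q and [Q(√767) : Q] = 2. Hence [K : Q] = 2.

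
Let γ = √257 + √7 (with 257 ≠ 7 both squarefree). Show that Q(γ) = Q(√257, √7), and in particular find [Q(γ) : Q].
[Q(γ) : Q] = 4 (equivalently, Q(γ) = Q(√257, √7))

Obviously Q(γ) ⊆ Q(√257, √7), and [Q(√257, √7):Q] = 4 (since 257, 7 are distinct squarefree integers > 1 with 1799 not a perfect square). To show equality we compute the minimal polynomial of γ. From γ = √257 + √7: γ^2 = 257 + 2√(1799) + 7 = 264 + 2√(1799), so γ^2 - 264 = 2√(1799); squaring, (γ^2 - 264)^2 = 4·1799, i.e. γ^4 - 528γ^2 + 69696 - 7196 = 0, i.e. γ^4 - 528γ^2 + 62500 = 0. So γ is a root of x^4 - 528x^2 + 62500. This polynomial is irreducible over Q: it has no rational root (each ±√257 ± √7 is irrational), and any factorization into two quadratics over Q would force √(1799) ∈ Q (pairing opposite roots) or √257, √7 ∈ Q (other pairings), all impossible. Hence [Q(γ):Q] = 4 = [Q(√257, √7):Q], so Q(γ) = Q(√257, √7).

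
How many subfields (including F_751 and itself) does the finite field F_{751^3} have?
F_{751^3} has 2 subfields

The subfields of F_{p^n} are exactly the fields F_{p^d} for d | n (each is the fixed field of the unique index-d subgroup of Gal(F_{p^n}/F_p) ≅ Z/nZ). The divisors of n = 3 are {1, 3}, giving 2 subfields: F_{751^1}, F_{751^3}.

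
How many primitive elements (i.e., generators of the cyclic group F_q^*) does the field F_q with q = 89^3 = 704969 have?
There are φ(704968) = 320400 primitive elements

F_q^* is cyclic of order q - 1 = 704968. A cyclic group of order m has exactly φ(m) generators. Here m = 704968 = 2^3 · 11 · 8011, so the number of primitive elements is φ(704968) = 320400.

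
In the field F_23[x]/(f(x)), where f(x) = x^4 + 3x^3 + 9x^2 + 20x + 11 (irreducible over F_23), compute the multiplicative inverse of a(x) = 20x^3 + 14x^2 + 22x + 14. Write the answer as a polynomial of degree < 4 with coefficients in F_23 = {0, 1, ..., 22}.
a(x)^(-1) ≡ 4x^3 + 6x^2 + 7x + 16 (mod f(x))

Since f is irreducible over F_23, F_23[x]/(f) is a field and a(x) ≠ 0 has an inverse. Apply the extended Euclidean algorithm to f(x) and a(x) in F_23[x]: f(x) = (15x)·a(x) + (x^2 + 17x + 11);  a(x) = (20x + 19)·(x^2 + 17x + 11) + (8x + 12);  (x^2 + 17x + 11) = (3x + 12)·(8x + 12) + (5). The last nonzero remainder is the constant 5 = gcd(f, a) in F_23. Back-substituting through the division chain expresses 5 = s(x)·a(x) + t(x)·f(x) with s(x) ≡ 20x^3 + 7x^2 + 12x + 11 (mod f), so (20x^3 + 7x^2 + 12x + 11)·a(x) ≡ 5 (mod f). Multiplying by 5^(-1) ≡ 14 in F_23 gives a(x)^(-1) ≡ 14·(20x^3 + 7x^2 + 12x + 11) ≡ 4x^3 + 6x^2 + 7x + 16 (mod f). Check: (20x^3 + 14x^2 + 22x + 14)·(4x^3 + 6x^2 + 7x + 16) = 11x^6 + 15x^5 + 13x^4 + 8x^3 + 2x^2 + 13x + 17 ≡ 1 (mod x^4 + 3x^3 + 9x^2 + 20x + 11).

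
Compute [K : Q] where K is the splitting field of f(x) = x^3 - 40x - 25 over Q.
[K : Q] = 6

By the rational root test, any rational root of the monic integer polynomial f(x) = x^3 - 40x - 25 must be an integer dividing the constant term -25, i.e. one of ±{1, 5, 25}. Evaluating: f(1) = -64, f(-1) = 14, f(5) = -100, f(-5) = 50, f(25) = 14600, f(-25) = -14650; none is 0, so f has no rational root and is therefore irreducible over Q (a cubic with no linear factor over a field is irreducible). For an irreducible cubic, the Galois group is A_3 or S_3 according as the discriminant disc(f) = -4a^3 - 27b^2 = -4·(-40)^3 - 27·(-25)^2 = 239125 is or is not a square in Q. Here disc(f) = 239125 is not a perfect square in Q, so the Galois group of f over Q is not contained in A_3 and must be all of S_3. The splitting field has degree |S_3| = 6 over Q, so [K : Q] = 6.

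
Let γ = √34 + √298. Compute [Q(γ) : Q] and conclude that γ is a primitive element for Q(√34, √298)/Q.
[Q(γ) : Q] = 4 (equivalently, Q(γ) = Q(√34, √298))

Obviously Q(γ) ⊆ Q(√34, √298), and [Q(√34, √298):Q] = 4 (since 34, 298 are distinct squarefree integers > 1 with 10132 not a perfect square). To show equality we compute the minimal polynomial of γ. From γ = √34 + √298: γ^2 = 34 + 2√(10132) + 298 = 332 + 2√(10132), so γ^2 - 332 = 2√(10132); squaring, (γ^2 - 332)^2 = 4·10132, i.e. γ^4 - 664γ^2 + 110224 - 40528 = 0, i.e. γ^4 - 664γ^2 + 69696 = 0. So γ is a root of x^4 - 664x^2 + 69696. This polynomial is irreducible over Q: it has no rational root (each ±√34 ± √298 is irrational), and any factorization into two quadratics over Q would force √(10132) ∈ Q (pairing opposite roots) or √34, √298 ∈ Q (other pairings), all impossible. Hence [Q(γ):Q] = 4 = [Q(√34, √298):Q], so Q(γ) = Q(√34, √298).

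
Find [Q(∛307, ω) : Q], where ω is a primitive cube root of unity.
[Q(∛307, ω) : Q] = 6

[Q(∛307):Q] = 3 (min poly x^3 - 307, irreducible since 307 is not a perfect cube). [Q(ω):Q] = 2 (min poly x^2 + x + 1). Since Q(∛307) ⊂ R and ω ∉ R, we have ω ∉ Q(∛307), so x^2 + x + 1 remains irreducible over Q(∛307) and [Q(∛307, ω) : Q(∛307)] = 2. By the tower law, [Q(∛307, ω) : Q] = 3 · 2 = 6. (In fact Q(∛307, ω) is the splitting field of x^3 - 307 over Q.)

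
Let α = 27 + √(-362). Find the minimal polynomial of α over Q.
m_α(x) = x^2 - 54x + 1091

From α - 27 = √(-362), squaring gives (α - 27)^2 = -362, i.e. α^2 - 54α + 729 = -362, so α^2 - 54α + 1091 = 0. The discriminant of x^2 - 54x + 1091 is (-54)^2 - 4·(1091) = 2916 - 4364 = -1448, and 4·(-362) is not a perfect square in Q since -362 is squarefree and ≠ 1. Hence x^2 - 54x + 1091 is irreducible over Q and is the minimal polynomial of α.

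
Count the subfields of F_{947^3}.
F_{947^3} has 2 subfields

The subfields of F_{p^n} are exactly the fields F_{p^d} for d | n (each is the fixed field of the unique index-d subgroup of Gal(F_{p^n}/F_p) ≅ Z/nZ). The divisors of n = 3 are {1, 3}, giving 2 subfields: F_{947^1}, F_{947^3}.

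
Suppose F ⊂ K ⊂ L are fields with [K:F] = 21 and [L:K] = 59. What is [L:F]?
[L:F] = 1239

The tower law says that for any tower of field extensions F ⊂ K ⊂ L with finite degrees, [L:F] = [L:K] · [K:F]. Here this gives [L:F] = 59 · 21 = 1239.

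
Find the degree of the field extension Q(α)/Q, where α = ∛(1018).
[Q(α):Q] = 3

The minimal polynomial of α is x^3 - 1018, irreducible over Q since 1018 is not a perfect cube (so x^3 - 1018 has no rational root). Hence [Q(α):Q] = deg(m_α) = 3.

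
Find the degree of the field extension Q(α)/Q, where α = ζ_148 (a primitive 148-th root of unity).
[Q(α):Q] = 72

The minimal polynomial of ζ_148 over Q is the 148-th cyclotomic polynomial Φ_148(x), which is irreducible over Q and has degree φ(148) = 72. Hence [Q(α):Q] = φ(148) = 72.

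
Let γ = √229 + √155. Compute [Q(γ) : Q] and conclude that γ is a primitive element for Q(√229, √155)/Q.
[Q(γ) : Q] = 4 (equivalently, Q(γ) = Q(√229, √155))

Obviously Q(γ) ⊆ Q(√229, √155), and [Q(√229, √155):Q] = 4 (since 229, 155 are distinct squarefree integers > 1 with 35495 not a perfect square). To show equality we compute the minimal polynomial of γ. From γ = √229 + √155: γ^2 = 229 + 2√(35495) + 155 = 384 + 2√(35495), so γ^2 - 384 = 2√(35495); squaring, (γ^2 - 384)^2 = 4·35495, i.e. γ^4 - 768γ^2 + 147456 - 141980 = 0, i.e. γ^4 - 768γ^2 + 5476 = 0. So γ is a root of x^4 - 768x^2 + 5476. This polynomial is irreducible over Q: it has no rational root (each ±√229 ± √155 is irrational), and any factorization into two quadratics over Q would force √(35495) ∈ Q (pairing opposite roots) or √229, √155 ∈ Q (other pairings), all impossible. Hence [Q(γ):Q] = 4 = [Q(√229, √155):Q], so Q(γ) = Q(√229, √155).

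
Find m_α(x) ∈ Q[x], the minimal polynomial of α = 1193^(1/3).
m_α(x) = x^3 - 1193

α satisfies α^3 = 1193, so x^3 - 1193 annihilates α. By the rational root test, a rational root p/q (in lowest terms) of x^3 - 1193 would satisfy p^3 = 1193 q^3, forcing q = 1 and p^3 = 1193; but 1193 is not a perfect cube, contradiction. A monic cubic over Q with no rational root is irreducible (any nontrivial factorization would include a linear factor). Hence x^3 - 1193 is the minimal polynomial of α, and in particular [Q(α):Q] = 3.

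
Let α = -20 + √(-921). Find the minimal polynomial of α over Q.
m_α(x) = x^2 + 40x + 1321

From α + 20 = √(-921), squaring gives (α + 20)^2 = -921, i.e. α^2 + 40α + 400 = -921, so α^2 + 40α + 1321 = 0. The discriminant of x^2 + 40x + 1321 is (40)^2 - 4·(1321) = 1600 - 5284 = -3684, and 4·(-921) is not a perfect square in Q since -921 is squarefree and ≠ 1. Hence x^2 + 40x + 1321 is irreducible over Q and is the minimal polynomial of α.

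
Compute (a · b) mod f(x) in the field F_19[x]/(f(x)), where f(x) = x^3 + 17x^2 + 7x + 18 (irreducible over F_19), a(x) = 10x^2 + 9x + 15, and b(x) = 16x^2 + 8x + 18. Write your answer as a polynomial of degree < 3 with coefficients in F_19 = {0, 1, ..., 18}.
a · b ≡ 4x^2 + 16x + 16 (mod f(x))

Multiply in F_19[x]: a(x)·b(x) = (10x^2 + 9x + 15)·(16x^2 + 8x + 18) = 8x^4 + 15x^3 + 17x^2 + 16x + 4. This has degree ≥ 3, so divide by f(x) over F_19: 8x^4 + 15x^3 + 17x^2 + 16x + 4 = (8x + 12)·(x^3 + 17x^2 + 7x + 18) + (4x^2 + 16x + 16). Hence a·b ≡ 4x^2 + 16x + 16 (mod f). (F_19[x]/(f) is a field with 19^3 = 6859 elements since f is irreducible of degree 3.)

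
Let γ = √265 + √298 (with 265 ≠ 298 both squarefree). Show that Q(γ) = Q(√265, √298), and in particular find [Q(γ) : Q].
[Q(γ) : Q] = 4 (equivalently, Q(γ) = Q(√265, √298))

Obviously Q(γ) ⊆ Q(√265, √298), and [Q(√265, √298):Q] = 4 (since 265, 298 are distinct squarefree integers > 1 with 78970 not a perfect square). To show equality we compute the minimal polynomial of γ. From γ = √265 + √298: γ^2 = 265 + 2√(78970) + 298 = 563 + 2√(78970), so γ^2 - 563 = 2√(78970); squaring, (γ^2 - 563)^2 = 4·78970, i.e. γ^4 - 1126γ^2 + 316969 - 315880 = 0, i.e. γ^4 - 1126γ^2 + 1089 = 0. So γ is a root of x^4 - 1126x^2 + 1089. This polynomial is irreducible over Q: it has no rational root (each ±√265 ± √298 is irrational), and any factorization into two quadratics over Q would force √(78970) ∈ Q (pairing opposite roots) or √265, √298 ∈ Q (other pairings), all impossible. Hence [Q(γ):Q] = 4 = [Q(√265, √298):Q], so Q(γ) = Q(√265, √298).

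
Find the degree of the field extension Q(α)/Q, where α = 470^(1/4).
[Q(α):Q] = 4

α is a root of x^4 - 470. By Eisenstein's criterion at the prime p = 2 (which divides the constant term 470 but p^2 = 4 does not, since 470 is squarefree), x^4 - 470 is irreducible over Q. Hence [Q(α):Q] = 4.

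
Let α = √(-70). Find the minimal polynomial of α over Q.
m_α(x) = x^2 + 70

α satisfies α^2 + 70 = 0, so x^2 + 70 annihilates α. Since d = -70 is squarefree and ≠ 1, it is not a perfect square in Q, so x^2 + 70 has no rational root and is therefore irreducible over Q (a degree-2 polynomial over a field is irreducible iff it has no root). Hence m_α(x) = x^2 + 70.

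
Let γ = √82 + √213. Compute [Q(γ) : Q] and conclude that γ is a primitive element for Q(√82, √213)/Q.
[Q(γ) : Q] = 4 (equivalently, Q(γ) = Q(√82, √213))

Obviously Q(γ) ⊆ Q(√82, √213), and [Q(√82, √213):Q] = 4 (since 82, 213 are distinct squarefree integers > 1 with 17466 not a perfect square). To show equality we compute the minimal polynomial of γ. From γ = √82 + √213: γ^2 = 82 + 2√(17466) + 213 = 295 + 2√(17466), so γ^2 - 295 = 2√(17466); squaring, (γ^2 - 295)^2 = 4·17466, i.e. γ^4 - 590γ^2 + 87025 - 69864 = 0, i.e. γ^4 - 590γ^2 + 17161 = 0. So γ is a root of x^4 - 590x^2 + 17161. This polynomial is irreducible over Q: it has no rational root (each ±√82 ± √213 is irrational), and any factorization into two quadratics over Q would force √(17466) ∈ Q (pairing opposite roots) or √82, √213 ∈ Q (other pairings), all impossible. Hence [Q(γ):Q] = 4 = [Q(√82, √213):Q], so Q(γ) = Q(√82, √213).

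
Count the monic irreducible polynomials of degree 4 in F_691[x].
There are 56996906970 monic irreducible polynomials of degree 4 over F_691

Each element of F_{691^4} that lies in no proper subfield is a root of exactly one monic irreducible of degree 4 over F_691, and each such polynomial has 4 distinct roots in F_{691^4}. By Möbius inversion the count is N_691(4) = (1/4) Σ_{d|4} μ(4/d) · 691^d = (1/4)(μ(4)·691^1 + μ(2)·691^2 + μ(1)·691^4) = 227987627880/4 = 56996906970.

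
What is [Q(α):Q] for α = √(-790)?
[Q(α):Q] = 2

[Q(α):Q] equals the degree of the minimal polynomial of α. Here α^2 = -790 and x^2 + 790 is irreducible (d = -790 is squarefree, ≠ 1, hence not a square), so deg(m_α) = 2. Thus [Q(α):Q] = 2.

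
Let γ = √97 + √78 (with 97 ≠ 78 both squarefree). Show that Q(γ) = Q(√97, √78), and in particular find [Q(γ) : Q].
[Q(γ) : Q] = 4 (equivalently, Q(γ) = Q(√97, √78))

Obviously Q(γ) ⊆ Q(√97, √78), and [Q(√97, √78):Q] = 4 (since 97, 78 are distinct squarefree integers > 1 with 7566 not a perfect square). To show equality we compute the minimal polynomial of γ. From γ = √97 + √78: γ^2 = 97 + 2√(7566) + 78 = 175 + 2√(7566), so γ^2 - 175 = 2√(7566); squaring, (γ^2 - 175)^2 = 4·7566, i.e. γ^4 - 350γ^2 + 30625 - 30264 = 0, i.e. γ^4 - 350γ^2 + 361 = 0. So γ is a root of x^4 - 350x^2 + 361. This polynomial is irreducible over Q: it has no rational root (each ±√97 ± √78 is irrational), and any factorization into two quadratics over Q would force √(7566) ∈ Q (pairing opposite roots) or √97, √78 ∈ Q (other pairings), all impossible. Hence [Q(γ):Q] = 4 = [Q(√97, √78):Q], so Q(γ) = Q(√97, √78).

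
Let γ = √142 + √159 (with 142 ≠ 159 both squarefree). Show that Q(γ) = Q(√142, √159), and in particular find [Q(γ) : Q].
[Q(γ) : Q] = 4 (equivalently, Q(γ) = Q(√142, √159))

Obviously Q(γ) ⊆ Q(√142, √159), and [Q(√142, √159):Q] = 4 (since 142, 159 are distinct squarefree integers > 1 with 22578 not a perfect square). To show equality we compute the minimal polynomial of γ. From γ = √142 + √159: γ^2 = 142 + 2√(22578) + 159 = 301 + 2√(22578), so γ^2 - 301 = 2√(22578); squaring, (γ^2 - 301)^2 = 4·22578, i.e. γ^4 - 602γ^2 + 90601 - 90312 = 0, i.e. γ^4 - 602γ^2 + 289 = 0. So γ is a root of x^4 - 602x^2 + 289. This polynomial is irreducible over Q: it has no rational root (each ±√142 ± √159 is irrational), and any factorization into two quadratics over Q would force √(22578) ∈ Q (pairing opposite roots) or √142, √159 ∈ Q (other pairings), all impossible. Hence [Q(γ):Q] = 4 = [Q(√142, √159):Q], so Q(γ) = Q(√142, √159).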